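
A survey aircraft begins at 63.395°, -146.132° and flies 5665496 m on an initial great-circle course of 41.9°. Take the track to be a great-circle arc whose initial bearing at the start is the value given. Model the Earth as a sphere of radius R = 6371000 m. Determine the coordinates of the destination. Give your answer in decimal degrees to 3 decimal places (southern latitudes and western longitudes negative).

Angular distance δ = d/R = 5665496 / 6371000 = 0.889263 rad.
Start latitude φ₁ = 1.106451 rad; initial bearing θ = 0.731293 rad.
Destination latitude: φ₂ = arcsin( sin φ₁ cos δ + cos φ₁ sin δ cos θ ) = arcsin(0.822146) = 55.300°.
Δλ = atan2( sin θ sin δ cos φ₁ , cos δ − sin φ₁ sin φ₂ ) = atan2(0.232268, -0.105108) = 1.995753 rad = 114.348°.
Hence λ₂ = -146.132° + 114.348° = -31.784°.

latitude 55.300°, longitude -31.784°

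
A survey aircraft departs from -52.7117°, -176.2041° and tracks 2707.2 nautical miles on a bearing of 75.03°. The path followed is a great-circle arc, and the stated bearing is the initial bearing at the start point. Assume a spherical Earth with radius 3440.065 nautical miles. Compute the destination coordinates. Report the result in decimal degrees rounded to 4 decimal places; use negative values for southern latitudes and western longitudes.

latitude -26.7990°, longitude -126.1632°

Central angle δ = d/R = 0.786962 rad.
With φ₁ = -52.7117° = -0.919993 rad and θ = 75.03° = 1.309521 rad:
sin φ₂ = sin φ₁ cos δ + cos φ₁ sin δ cos θ = (-0.795597)(0.706000) + (0.605826)(0.708212)(0.258313) = -0.450862
φ₂ = asin(-0.450862) = -0.467731 rad = -26.7990°.
For the longitude increment, Δλ = atan2( sin θ sin δ cos φ₁, cos δ − sin φ₁ sin φ₂ ) = atan2(0.414491, 0.347296) = 50.0409°.
Hence λ₂ = -176.2041° + 50.0409° = -126.1632°.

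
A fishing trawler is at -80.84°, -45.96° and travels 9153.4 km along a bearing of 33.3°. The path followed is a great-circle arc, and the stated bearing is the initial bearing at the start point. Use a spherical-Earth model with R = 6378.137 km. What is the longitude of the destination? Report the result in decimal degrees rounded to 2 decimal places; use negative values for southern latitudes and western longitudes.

Central angle δ = d/R = 1.435121 rad.
Start latitude φ₁ = -1.410924 rad; initial bearing θ = 0.581195 rad.
Destination latitude: φ₂ = arcsin( sin φ₁ cos δ + cos φ₁ sin δ cos θ ) = arcsin(-0.001703) = -0.10°.
Then Δλ = atan2(0.086597, 0.133578) = 0.575171 rad, from sin θ sin δ cos φ₁ over cos δ − sin φ₁ sin φ₂.
λ₂ = λ₁ + Δλ = -13.01°.

longitude -13.01°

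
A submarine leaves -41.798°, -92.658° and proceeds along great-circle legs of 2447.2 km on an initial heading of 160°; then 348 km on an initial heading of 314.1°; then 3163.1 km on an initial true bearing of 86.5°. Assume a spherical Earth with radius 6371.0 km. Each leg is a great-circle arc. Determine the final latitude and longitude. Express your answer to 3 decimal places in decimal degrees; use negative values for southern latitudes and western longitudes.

latitude -47.934°, longitude -36.191°

Apply the spherical direct solution leg by leg, carrying full precision between legs.
Leg 1: from (-41.798°, -92.658°), δ = 2447.2/6371 = 0.384116 rad, θ = 160° → φ = -61.698°, λ = -76.974°.
Leg 2: from (-61.698°, -76.974°), δ = 348/6371 = 0.054623 rad, θ = 314.1° → φ = -59.444°, λ = -81.397°.
Leg 3: from (-59.444°, -81.397°), δ = 3163.1/6371 = 0.496484 rad, θ = 86.5° → φ = -47.934°, λ = -36.191°.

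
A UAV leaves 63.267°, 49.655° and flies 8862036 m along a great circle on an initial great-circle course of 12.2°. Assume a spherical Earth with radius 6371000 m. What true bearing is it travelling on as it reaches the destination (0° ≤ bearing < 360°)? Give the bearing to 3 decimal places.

final bearing 173.224°

Central angle δ = d/R = 1.390996 rad.
Converting: φ₁ = 1.104217 rad, θ = 0.212930 rad.
Applying the spherical law of cosines for sides, sin φ₂ = sin φ₁ cos δ + cos φ₁ sin δ cos θ = 0.592305, so φ₂ = 36.321°.
For the longitude increment, Δλ = atan2( sin θ sin δ cos φ₁, cos δ − sin φ₁ sin φ₂ ) = atan2(0.093529, -0.350162) = 165.045°.
λ₂ = 49.655° + 165.045° = 214.700°, normalized to (−180°, 180°] → -145.300°.
The forward bearing on arrival equals the back-azimuth from the destination plus 180°.
Back-azimuth from P₂ (36.321°, -145.300°) to P₁ (63.267°, 49.655°), with Δλ' = λ₁ − λ₂ = 194.955°: atan2( sin Δλ' cos φ₁ , cos φ₂ sin φ₁ − sin φ₂ cos φ₁ cos Δλ' ) = 353.224°.
Final bearing = (353.224° + 180°) mod 360° = 173.224°.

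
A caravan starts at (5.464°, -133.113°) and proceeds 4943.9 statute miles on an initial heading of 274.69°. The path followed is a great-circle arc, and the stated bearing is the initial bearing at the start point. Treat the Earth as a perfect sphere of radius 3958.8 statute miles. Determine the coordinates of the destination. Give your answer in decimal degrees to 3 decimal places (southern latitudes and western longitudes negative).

The arc subtends δ = 4943.9/3958.8 = 1.248838 rad at the centre.
With φ₁ = 5.464° = 0.095365 rad and θ = 274.69° = 4.794245 rad:
Applying the spherical law of cosines for sides, sin φ₂ = sin φ₁ cos δ + cos φ₁ sin δ cos θ = 0.107341, so φ₂ = 6.162°.
For the longitude increment, Δλ = atan2( sin θ sin δ cos φ₁, cos δ − sin φ₁ sin φ₂ ) = atan2(-0.941145, 0.306204) = -71.978°.
λ₂ = -133.113° + -71.978° = -205.091°, normalized to (−180°, 180°] → 154.909°.

latitude 6.162°, longitude 154.909°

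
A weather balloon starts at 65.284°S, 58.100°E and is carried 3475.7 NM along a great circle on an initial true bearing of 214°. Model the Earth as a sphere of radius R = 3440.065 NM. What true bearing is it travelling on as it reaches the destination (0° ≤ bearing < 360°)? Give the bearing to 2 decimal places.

final bearing 338.22°

δ = 3475.7/3440.065 = 1.010359 rad (57.8893°).
Converting: φ₁ = -1.139421 rad, θ = 3.735005 rad.
sin φ₂ = sin φ₁ cos δ + cos φ₁ sin δ cos θ = (-0.908391)(0.531557) + (0.418121)(0.847023)(-0.829038) = -0.776472
φ₂ = asin(-0.776472) = -0.889047 rad = -50.939°.
For the longitude increment, Δλ = atan2( sin θ sin δ cos φ₁, cos δ − sin φ₁ sin φ₂ ) = atan2(-0.198042, -0.173783) = -131.267°.
Hence λ₂ = 58.100° + -131.267° = -73.167°.
The forward bearing on arrival equals the back-azimuth from the destination plus 180°.
Back-azimuth from P₂ (-50.94°, -73.17°) to P₁ (-65.28°, 58.10°), with Δλ' = λ₁ − λ₂ = 131.27°: atan2( sin Δλ' cos φ₁ , cos φ₂ sin φ₁ − sin φ₂ cos φ₁ cos Δλ' ) = 158.22°.
Final bearing = (158.22° + 180°) mod 360° = 338.22°.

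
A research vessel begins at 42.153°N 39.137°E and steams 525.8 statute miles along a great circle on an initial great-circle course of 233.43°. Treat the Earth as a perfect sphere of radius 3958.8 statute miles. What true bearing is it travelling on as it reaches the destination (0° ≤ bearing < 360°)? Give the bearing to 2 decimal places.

The arc subtends δ = 525.8/3958.8 = 0.132818 rad at the centre.
Converting: φ₁ = 0.735709 rad, θ = 4.074122 rad.
Destination latitude: φ₂ = arcsin( sin φ₁ cos δ + cos φ₁ sin δ cos θ ) = arcsin(0.606708) = 37.352°.
Then Δλ = atan2(-0.078848, 0.584023) = -0.134197 rad, from sin θ sin δ cos φ₁ over cos δ − sin φ₁ sin φ₂.
λ₂ = λ₁ + Δλ = 31.448°.
The forward bearing on arrival equals the back-azimuth from the destination plus 180°.
Back-azimuth from P₂ (37.35°, 31.45°) to P₁ (42.15°, 39.14°), with Δλ' = λ₁ − λ₂ = 7.69°: atan2( sin Δλ' cos φ₁ , cos φ₂ sin φ₁ − sin φ₂ cos φ₁ cos Δλ' ) = 48.50°.
Final bearing = (48.50° + 180°) mod 360° = 228.50°.

final bearing 228.50°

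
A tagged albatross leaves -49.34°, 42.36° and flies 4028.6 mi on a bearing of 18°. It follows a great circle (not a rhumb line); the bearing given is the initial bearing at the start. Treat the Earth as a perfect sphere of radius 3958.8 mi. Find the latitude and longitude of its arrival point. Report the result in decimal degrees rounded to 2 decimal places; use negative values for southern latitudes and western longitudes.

latitude 7.40°, longitude 57.74°

Central angle δ = d/R = 1.017632 rad.
Converting: φ₁ = -0.861145 rad, θ = 0.314159 rad.
Applying the spherical law of cosines for sides, sin φ₂ = sin φ₁ cos δ + cos φ₁ sin δ cos θ = 0.128714, so φ₂ = 7.40°.
Then Δλ = atan2(0.171318, 0.623024) = 0.268347 rad, from sin θ sin δ cos φ₁ over cos δ − sin φ₁ sin φ₂.
Hence λ₂ = 42.36° + 15.38° = 57.74°.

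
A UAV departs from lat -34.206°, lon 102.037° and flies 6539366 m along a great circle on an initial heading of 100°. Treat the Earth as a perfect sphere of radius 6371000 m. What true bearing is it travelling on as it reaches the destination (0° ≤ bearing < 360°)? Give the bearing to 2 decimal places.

Angular distance δ = d/R = 6539366 / 6371000 = 1.026427 rad.
Start latitude φ₁ = -0.597007 rad; initial bearing θ = 1.745329 rad.
Applying the spherical law of cosines for sides, sin φ₂ = sin φ₁ cos δ + cos φ₁ sin δ cos θ = -0.413988, so φ₂ = -24.456°.
Then Δλ = atan2(0.696731, 0.285147) = 1.182329 rad, from sin θ sin δ cos φ₁ over cos δ − sin φ₁ sin φ₂.
λ₂ = λ₁ + Δλ = 169.779°.
The forward bearing on arrival equals the back-azimuth from the destination plus 180°.
Back-azimuth from P₂ (-24.46°, 169.78°) to P₁ (-34.21°, 102.04°), with Δλ' = λ₁ − λ₂ = -67.74°: atan2( sin Δλ' cos φ₁ , cos φ₂ sin φ₁ − sin φ₂ cos φ₁ cos Δλ' ) = 243.47°.
Final bearing = (243.47° + 180°) mod 360° = 63.47°.

final bearing 63.47°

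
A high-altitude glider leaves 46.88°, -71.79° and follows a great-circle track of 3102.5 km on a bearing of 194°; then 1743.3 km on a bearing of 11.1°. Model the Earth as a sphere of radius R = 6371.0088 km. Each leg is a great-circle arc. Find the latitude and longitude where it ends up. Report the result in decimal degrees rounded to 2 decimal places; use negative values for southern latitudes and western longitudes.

Apply the spherical direct solution leg by leg, carrying full precision between legs.
Leg 1: from (46.88°, -71.79°), δ = 3102.5/6371.0088 = 0.486972 rad, θ = 194° → φ = 19.56°, λ = -78.69°.
Leg 2: from (19.56°, -78.69°), δ = 1743.3/6371.0088 = 0.273630 rad, θ = 11.1° → φ = 34.90°, λ = -75.05°.

latitude 34.90°, longitude -75.05°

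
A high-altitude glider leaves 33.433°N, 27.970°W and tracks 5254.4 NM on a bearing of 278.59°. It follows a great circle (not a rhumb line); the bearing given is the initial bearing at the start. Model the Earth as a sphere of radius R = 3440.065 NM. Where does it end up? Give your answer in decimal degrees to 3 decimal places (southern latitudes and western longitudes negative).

Angular distance δ = d/R = 5254.4 / 3440.065 = 1.527413 rad.
Start latitude φ₁ = 0.583516 rad; initial bearing θ = 4.862313 rad.
Destination latitude: φ₂ = arcsin( sin φ₁ cos δ + cos φ₁ sin δ cos θ ) = arcsin(0.148426) = 8.536°.
For the longitude increment, Δλ = atan2( sin θ sin δ cos φ₁, cos δ − sin φ₁ sin φ₂ ) = atan2(-0.824393, -0.038407) = -92.667°.
λ₂ = λ₁ + Δλ = -120.637°.

latitude 8.536°, longitude -120.637°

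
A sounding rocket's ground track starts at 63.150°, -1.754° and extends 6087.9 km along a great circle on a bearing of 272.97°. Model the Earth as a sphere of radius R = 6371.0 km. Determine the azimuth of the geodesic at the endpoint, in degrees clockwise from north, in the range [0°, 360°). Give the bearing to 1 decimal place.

Central angle δ = d/R = 0.955564 rad.
With φ₁ = 63.150° = 1.102175 rad and θ = 272.97° = 4.764225 rad:
sin φ₂ = sin φ₁ cos δ + cos φ₁ sin δ cos θ = (0.892192)(0.577148) + (0.451656)(0.816640)(0.051813) = 0.534038
φ₂ = asin(0.534038) = 0.563369 rad = 32.279°.
Then Δλ = atan2(-0.368345, 0.100684) = -1.303973 rad, from sin θ sin δ cos φ₁ over cos δ − sin φ₁ sin φ₂.
Hence λ₂ = -1.754° + -74.712° = -76.466°.
The forward bearing on arrival equals the back-azimuth from the destination plus 180°.
Back-azimuth from P₂ (32.3°, -76.5°) to P₁ (63.1°, -1.8°), with Δλ' = λ₁ − λ₂ = 74.7°: atan2( sin Δλ' cos φ₁ , cos φ₂ sin φ₁ − sin φ₂ cos φ₁ cos Δλ' ) = 32.2°.
Final bearing = (32.2° + 180°) mod 360° = 212.2°.

final bearing 212.2°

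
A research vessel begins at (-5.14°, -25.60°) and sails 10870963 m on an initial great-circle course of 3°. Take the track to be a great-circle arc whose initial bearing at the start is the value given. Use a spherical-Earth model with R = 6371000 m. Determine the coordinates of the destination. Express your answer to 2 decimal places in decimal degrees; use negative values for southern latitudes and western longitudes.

latitude 86.03°, longitude 105.93°

δ = 10870963/6371000 = 1.706320 rad (97.7649°).
Converting: φ₁ = -0.089710 rad, θ = 0.052360 rad.
Destination latitude: φ₂ = arcsin( sin φ₁ cos δ + cos φ₁ sin δ cos θ ) = arcsin(0.997598) = 86.03°.
Δλ = atan2( sin θ sin δ cos φ₁ , cos δ − sin φ₁ sin φ₂ ) = atan2(0.051648, -0.045734) = 2.295548 rad = 131.53°.
Hence λ₂ = -25.60° + 131.53° = 105.93°.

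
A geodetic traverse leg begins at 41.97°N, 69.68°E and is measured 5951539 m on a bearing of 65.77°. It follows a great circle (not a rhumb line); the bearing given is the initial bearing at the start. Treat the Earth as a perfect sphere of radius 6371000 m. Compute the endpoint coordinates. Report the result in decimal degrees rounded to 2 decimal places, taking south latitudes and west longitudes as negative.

latitude 40.01°, longitude 142.88°

Angular distance δ = d/R = 5951539 / 6371000 = 0.934161 rad.
Start latitude φ₁ = 0.732515 rad; initial bearing θ = 1.147903 rad.
Destination latitude: φ₂ = arcsin( sin φ₁ cos δ + cos φ₁ sin δ cos θ ) = arcsin(0.642918) = 40.01°.
For the longitude increment, Δλ = atan2( sin θ sin δ cos φ₁, cos δ − sin φ₁ sin φ₂ ) = atan2(0.545178, 0.164547) = 73.20°.
λ₂ = 69.68° + 73.20° = 142.88°.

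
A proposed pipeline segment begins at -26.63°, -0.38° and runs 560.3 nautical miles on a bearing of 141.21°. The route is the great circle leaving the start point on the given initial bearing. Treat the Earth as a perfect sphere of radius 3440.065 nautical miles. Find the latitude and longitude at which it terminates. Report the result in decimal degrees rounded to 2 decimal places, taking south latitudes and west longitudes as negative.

latitude -33.73°, longitude 6.64°

Angular distance δ = d/R = 560.3 / 3440.065 = 0.162875 rad.
Converting: φ₁ = -0.464781 rad, θ = 2.464579 rad.
Destination latitude: φ₂ = arcsin( sin φ₁ cos δ + cos φ₁ sin δ cos θ ) = arcsin(-0.555279) = -33.73°.
Δλ = atan2( sin θ sin δ cos φ₁ , cos δ − sin φ₁ sin φ₂ ) = atan2(0.090809, 0.737874) = 0.122453 rad = 7.02°.
Hence λ₂ = -0.38° + 7.02° = 6.64°.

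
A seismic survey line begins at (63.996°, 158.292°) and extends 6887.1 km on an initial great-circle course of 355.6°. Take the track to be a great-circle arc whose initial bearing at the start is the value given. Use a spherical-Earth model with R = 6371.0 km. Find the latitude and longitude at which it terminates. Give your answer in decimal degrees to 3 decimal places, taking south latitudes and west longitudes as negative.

latitude 53.956°, longitude -15.101°

Angular distance δ = d/R = 6887.1 / 6371 = 1.081008 rad.
Converting: φ₁ = 1.116941 rad, θ = 6.206391 rad.
Applying the spherical law of cosines for sides, sin φ₂ = sin φ₁ cos δ + cos φ₁ sin δ cos θ = 0.808562, so φ₂ = 53.956°.
For the longitude increment, Δλ = atan2( sin θ sin δ cos φ₁, cos δ − sin φ₁ sin φ₂ ) = atan2(-0.029682, -0.256266) = -173.393°.
λ₂ = 158.292° + -173.393° = -15.101°.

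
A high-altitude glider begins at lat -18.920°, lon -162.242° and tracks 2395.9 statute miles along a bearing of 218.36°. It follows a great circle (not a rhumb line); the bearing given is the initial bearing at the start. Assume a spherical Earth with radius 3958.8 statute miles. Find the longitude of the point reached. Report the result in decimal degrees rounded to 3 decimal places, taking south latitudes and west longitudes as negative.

longitude 168.617°

The arc subtends δ = 2395.9/3958.8 = 0.605209 rad at the centre.
With φ₁ = -18.920° = -0.330216 rad and θ = 218.36° = 3.811101 rad:
sin φ₂ = sin φ₁ cos δ + cos φ₁ sin δ cos θ = (-0.324248)(0.822383) + (0.945972)(0.568934)(-0.784127) = -0.688669
φ₂ = asin(-0.688669) = -0.759652 rad = -43.525°.
Δλ = atan2( sin θ sin δ cos φ₁ , cos δ − sin φ₁ sin φ₂ ) = atan2(-0.334004, 0.599084) = -0.508602 rad = -29.141°.
λ₂ = -162.242° + -29.141° = -191.383°, normalized to (−180°, 180°] → 168.617°.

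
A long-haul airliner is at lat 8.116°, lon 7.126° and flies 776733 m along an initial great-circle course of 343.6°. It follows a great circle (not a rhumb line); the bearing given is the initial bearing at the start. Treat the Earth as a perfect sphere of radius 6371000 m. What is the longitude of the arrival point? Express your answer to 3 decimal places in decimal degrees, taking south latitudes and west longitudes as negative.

longitude 5.091°

Central angle δ = d/R = 0.121917 rad.
Start latitude φ₁ = 0.141651 rad; initial bearing θ = 5.996951 rad.
Applying the spherical law of cosines for sides, sin φ₂ = sin φ₁ cos δ + cos φ₁ sin δ cos θ = 0.255628, so φ₂ = 14.811°.
For the longitude increment, Δλ = atan2( sin θ sin δ cos φ₁, cos δ − sin φ₁ sin φ₂ ) = atan2(-0.033993, 0.956488) = -2.035°.
λ₂ = 7.126° + -2.035° = 5.091°.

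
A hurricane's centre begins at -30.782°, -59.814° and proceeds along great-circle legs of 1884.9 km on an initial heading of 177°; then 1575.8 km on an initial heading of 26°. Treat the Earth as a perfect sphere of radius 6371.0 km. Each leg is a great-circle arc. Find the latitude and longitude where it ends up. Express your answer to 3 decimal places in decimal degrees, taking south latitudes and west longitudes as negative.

Apply the spherical direct solution leg by leg, carrying full precision between legs.
Leg 1: from (-30.782°, -59.814°), δ = 1884.9/6371 = 0.295856 rad, θ = 177° → φ = -47.704°, λ = -58.515°.
Leg 2: from (-47.704°, -58.515°), δ = 1575.8/6371 = 0.247340 rad, θ = 26° → φ = -34.686°, λ = -51.015°.

latitude -34.686°, longitude -51.015°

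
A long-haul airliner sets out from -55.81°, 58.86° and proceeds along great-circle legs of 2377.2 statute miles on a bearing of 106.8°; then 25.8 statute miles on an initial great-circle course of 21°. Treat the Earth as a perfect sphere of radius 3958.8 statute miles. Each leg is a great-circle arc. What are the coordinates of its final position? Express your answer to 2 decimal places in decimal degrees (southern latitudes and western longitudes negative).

latitude -50.39°, longitude 117.80°

Apply the spherical direct solution leg by leg, carrying full precision between legs.
Leg 1: from (-55.81°, 58.86°), δ = 2377.2/3958.8 = 0.600485 rad, θ = 106.8° → φ = -50.74°, λ = 117.59°.
Leg 2: from (-50.74°, 117.59°), δ = 25.8/3958.8 = 0.006517 rad, θ = 21° → φ = -50.39°, λ = 117.80°.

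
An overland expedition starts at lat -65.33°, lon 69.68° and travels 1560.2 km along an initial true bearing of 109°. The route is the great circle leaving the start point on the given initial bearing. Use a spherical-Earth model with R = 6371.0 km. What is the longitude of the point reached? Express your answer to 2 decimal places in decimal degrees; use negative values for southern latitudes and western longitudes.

Central angle δ = d/R = 0.244891 rad.
Converting: φ₁ = -1.140224 rad, θ = 1.902409 rad.
sin φ₂ = sin φ₁ cos δ + cos φ₁ sin δ cos θ = (-0.908727)(0.970164) + (0.417391)(0.242450)(-0.325568) = -0.914560
φ₂ = asin(-0.914560) = -1.154419 rad = -66.14°.
Then Δλ = atan2(0.095683, 0.139078) = 0.602615 rad, from sin θ sin δ cos φ₁ over cos δ − sin φ₁ sin φ₂.
λ₂ = 69.68° + 34.53° = 104.21°.

longitude 104.21°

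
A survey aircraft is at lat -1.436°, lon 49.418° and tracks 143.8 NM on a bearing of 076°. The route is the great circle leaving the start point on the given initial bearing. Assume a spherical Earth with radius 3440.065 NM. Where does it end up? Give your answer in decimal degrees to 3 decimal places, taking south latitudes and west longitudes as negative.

latitude -0.856°, longitude 51.742°

δ = 143.8/3440.065 = 0.041802 rad (2.3951°).
Converting: φ₁ = -0.025063 rad, θ = 1.326450 rad.
Destination latitude: φ₂ = arcsin( sin φ₁ cos δ + cos φ₁ sin δ cos θ ) = arcsin(-0.014932) = -0.856°.
Δλ = atan2( sin θ sin δ cos φ₁ , cos δ − sin φ₁ sin φ₂ ) = atan2(0.040535, 0.998752) = 0.040564 rad = 2.324°.
λ₂ = λ₁ + Δλ = 51.742°.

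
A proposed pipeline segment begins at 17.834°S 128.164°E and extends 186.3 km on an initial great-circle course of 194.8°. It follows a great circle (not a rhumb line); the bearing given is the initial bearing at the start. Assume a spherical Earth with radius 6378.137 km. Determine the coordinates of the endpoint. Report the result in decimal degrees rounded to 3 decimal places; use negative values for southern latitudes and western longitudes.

Central angle δ = d/R = 0.029209 rad.
With φ₁ = -17.834° = -0.311262 rad and θ = 194.8° = 3.399901 rad:
sin φ₂ = sin φ₁ cos δ + cos φ₁ sin δ cos θ = (-0.306260)(0.999573) + (0.951948)(0.029205)(-0.966823) = -0.333009
φ₂ = asin(-0.333009) = -0.339493 rad = -19.452°.
Then Δλ = atan2(-0.007102, 0.897586) = -0.007912 rad, from sin θ sin δ cos φ₁ over cos δ − sin φ₁ sin φ₂.
Hence λ₂ = 128.164° + -0.453° = 127.711°.

latitude -19.452°, longitude 127.711°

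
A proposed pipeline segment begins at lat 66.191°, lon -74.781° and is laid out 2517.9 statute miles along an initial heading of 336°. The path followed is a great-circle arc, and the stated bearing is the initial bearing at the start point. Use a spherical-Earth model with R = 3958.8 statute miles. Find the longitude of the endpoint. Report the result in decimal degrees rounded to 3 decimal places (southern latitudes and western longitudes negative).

longitude 159.816°

Central angle δ = d/R = 0.636026 rad.
With φ₁ = 66.191° = 1.155251 rad and θ = 336° = 5.864306 rad:
Destination latitude: φ₂ = arcsin( sin φ₁ cos δ + cos φ₁ sin δ cos θ ) = arcsin(0.955061) = 72.758°.
Δλ = atan2( sin θ sin δ cos φ₁ , cos δ − sin φ₁ sin φ₂ ) = atan2(-0.097532, -0.069319) = -2.188688 rad = -125.403°.
λ₂ = -74.781° + -125.403° = -200.184°, normalized to (−180°, 180°] → 159.816°.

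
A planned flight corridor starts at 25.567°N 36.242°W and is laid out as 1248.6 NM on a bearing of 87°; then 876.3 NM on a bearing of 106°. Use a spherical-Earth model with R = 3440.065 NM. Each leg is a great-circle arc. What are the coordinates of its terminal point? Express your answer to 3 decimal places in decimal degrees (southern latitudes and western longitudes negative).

latitude 20.098°, longitude 1.705°

Apply the spherical direct solution leg by leg, carrying full precision between legs.
Leg 1: from (25.567°, -36.242°), δ = 1248.6/3440.065 = 0.362958 rad, θ = 87° → φ = 24.848°, λ = -13.242°.
Leg 2: from (24.848°, -13.242°), δ = 876.3/3440.065 = 0.254734 rad, θ = 106° → φ = 20.098°, λ = 1.705°.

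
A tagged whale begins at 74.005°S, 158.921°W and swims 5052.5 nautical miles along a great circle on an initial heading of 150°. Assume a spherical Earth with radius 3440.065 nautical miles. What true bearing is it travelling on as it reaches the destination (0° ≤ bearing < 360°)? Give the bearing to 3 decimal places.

Central angle δ = d/R = 1.468722 rad.
Start latitude φ₁ = -1.291631 rad; initial bearing θ = 2.617994 rad.
sin φ₂ = sin φ₁ cos δ + cos φ₁ sin δ cos θ = (-0.961286)(0.101897) + (0.275553)(0.994795)(-0.866025) = -0.335346
φ₂ = asin(-0.335346) = -0.341973 rad = -19.594°.
Then Δλ = atan2(0.137060, -0.220467) = 2.585385 rad, from sin θ sin δ cos φ₁ over cos δ − sin φ₁ sin φ₂.
Hence λ₂ = -158.921° + 148.132° = -10.789°.
The forward bearing on arrival equals the back-azimuth from the destination plus 180°.
Back-azimuth from P₂ (-19.594°, -10.789°) to P₁ (-74.005°, -158.921°), with Δλ' = λ₁ − λ₂ = -148.132°: atan2( sin Δλ' cos φ₁ , cos φ₂ sin φ₁ − sin φ₂ cos φ₁ cos Δλ' ) = 188.409°.
Final bearing = (188.409° + 180°) mod 360° = 8.409°.

final bearing 8.409°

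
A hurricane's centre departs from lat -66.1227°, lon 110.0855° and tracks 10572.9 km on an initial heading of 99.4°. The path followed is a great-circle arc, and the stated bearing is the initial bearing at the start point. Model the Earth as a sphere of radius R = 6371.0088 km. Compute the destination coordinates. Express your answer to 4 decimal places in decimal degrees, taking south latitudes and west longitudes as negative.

latitude 0.8701°, longitude -149.2736°

δ = 10572.9/6371.0088 = 1.659533 rad (95.0842°).
Converting: φ₁ = -1.154059 rad, θ = 1.734857 rad.
Destination latitude: φ₂ = arcsin( sin φ₁ cos δ + cos φ₁ sin δ cos θ ) = arcsin(0.015185) = 0.8701°.
Δλ = atan2( sin θ sin δ cos φ₁ , cos δ − sin φ₁ sin φ₂ ) = atan2(0.397773, -0.074735) = 1.756515 rad = 100.6409°.
λ₂ = 110.0855° + 100.6409° = 210.7264°, normalized to (−180°, 180°] → -149.2736°.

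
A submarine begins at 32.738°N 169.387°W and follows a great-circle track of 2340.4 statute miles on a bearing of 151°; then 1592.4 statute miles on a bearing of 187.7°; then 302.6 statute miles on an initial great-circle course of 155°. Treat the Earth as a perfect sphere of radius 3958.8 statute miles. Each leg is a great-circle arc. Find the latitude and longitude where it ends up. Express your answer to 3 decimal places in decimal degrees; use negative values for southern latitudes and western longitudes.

latitude -24.554°, longitude -154.877°

Apply the spherical direct solution leg by leg, carrying full precision between legs.
Leg 1: from (32.738°, -169.387°), δ = 2340.4/3958.8 = 0.591189 rad, θ = 151° → φ = 2.234°, λ = -153.698°.
Leg 2: from (2.234°, -153.698°), δ = 1592.4/3958.8 = 0.402243 rad, θ = 187.7° → φ = -20.597°, λ = -156.910°.
Leg 3: from (-20.597°, -156.910°), δ = 302.6/3958.8 = 0.076437 rad, θ = 155° → φ = -24.554°, λ = -154.877°.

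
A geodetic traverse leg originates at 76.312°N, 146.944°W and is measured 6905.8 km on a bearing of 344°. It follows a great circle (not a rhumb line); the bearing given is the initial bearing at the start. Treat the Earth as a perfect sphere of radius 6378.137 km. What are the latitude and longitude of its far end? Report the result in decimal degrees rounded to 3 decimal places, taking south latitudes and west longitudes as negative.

latitude 41.034°, longitude 51.885°

Central angle δ = d/R = 1.082730 rad.
With φ₁ = 76.312° = 1.331896 rad and θ = 344° = 6.003933 rad:
sin φ₂ = sin φ₁ cos δ + cos φ₁ sin δ cos θ = (0.971599)(0.468919) + (0.236635)(0.883241)(0.961262) = 0.656510
φ₂ = asin(0.656510) = 0.716183 rad = 41.034°.
Δλ = atan2( sin θ sin δ cos φ₁ , cos δ − sin φ₁ sin φ₂ ) = atan2(-0.057610, -0.168945) = -2.812961 rad = -161.171°.
λ₂ = -146.944° + -161.171° = -308.115°, normalized to (−180°, 180°] → 51.885°.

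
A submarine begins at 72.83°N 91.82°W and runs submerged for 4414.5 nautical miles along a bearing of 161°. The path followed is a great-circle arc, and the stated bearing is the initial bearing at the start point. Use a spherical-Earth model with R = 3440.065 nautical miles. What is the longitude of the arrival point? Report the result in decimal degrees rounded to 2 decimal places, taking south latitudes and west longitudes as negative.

longitude -73.63°

δ = 4414.5/3440.065 = 1.283261 rad (73.5254°).
Converting: φ₁ = 1.271123 rad, θ = 2.809980 rad.
sin φ₂ = sin φ₁ cos δ + cos φ₁ sin δ cos θ = (0.955433)(0.283590) + (0.295208)(0.958946)(-0.945519) = 0.003286
φ₂ = asin(0.003286) = 0.003286 rad = 0.19°.
For the longitude increment, Δλ = atan2( sin θ sin δ cos φ₁, cos δ − sin φ₁ sin φ₂ ) = atan2(0.092165, 0.280450) = 18.19°.
λ₂ = λ₁ + Δλ = -73.63°.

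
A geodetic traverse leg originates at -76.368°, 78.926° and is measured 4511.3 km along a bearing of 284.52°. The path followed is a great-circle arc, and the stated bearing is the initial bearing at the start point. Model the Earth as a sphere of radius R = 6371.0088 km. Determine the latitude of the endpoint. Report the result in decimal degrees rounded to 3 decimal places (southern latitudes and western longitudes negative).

δ = 4511.3/6371.0088 = 0.708098 rad (40.5710°).
With φ₁ = -76.368° = -1.332873 rad and θ = 284.52° = 4.965811 rad:
Applying the spherical law of cosines for sides, sin φ₂ = sin φ₁ cos δ + cos φ₁ sin δ cos θ = -0.699770, so φ₂ = -44.409°.
Δλ = atan2( sin θ sin δ cos φ₁ , cos δ − sin φ₁ sin φ₂ ) = atan2(-0.148391, 0.079543) = -1.078737 rad = -61.807°.
λ₂ = λ₁ + Δλ = 17.119°.

latitude -44.409°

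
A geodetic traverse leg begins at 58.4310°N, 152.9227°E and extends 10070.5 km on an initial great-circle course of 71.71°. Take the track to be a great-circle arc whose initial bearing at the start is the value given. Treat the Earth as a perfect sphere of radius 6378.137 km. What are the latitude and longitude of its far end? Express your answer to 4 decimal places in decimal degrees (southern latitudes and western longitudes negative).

Angular distance δ = d/R = 10070.5 / 6378.137 = 1.578909 rad.
Start latitude φ₁ = 1.019813 rad; initial bearing θ = 1.251576 rad.
Destination latitude: φ₂ = arcsin( sin φ₁ cos δ + cos φ₁ sin δ cos θ ) = arcsin(0.157378) = 9.0548°.
Δλ = atan2( sin θ sin δ cos φ₁ , cos δ − sin φ₁ sin φ₂ ) = atan2(0.497060, -0.142201) = 1.849438 rad = 105.9650°.
λ₂ = 152.9227° + 105.9650° = 258.8877°, normalized to (−180°, 180°] → -101.1123°.

latitude 9.0548°, longitude -101.1123°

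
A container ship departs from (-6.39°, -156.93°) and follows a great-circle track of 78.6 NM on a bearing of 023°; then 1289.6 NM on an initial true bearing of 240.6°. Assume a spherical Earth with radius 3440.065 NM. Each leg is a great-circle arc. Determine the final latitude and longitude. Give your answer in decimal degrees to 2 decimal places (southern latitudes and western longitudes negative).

latitude -15.25°, longitude -175.72°

Apply the spherical direct solution leg by leg, carrying full precision between legs.
Leg 1: from (-6.39°, -156.93°), δ = 78.6/3440.065 = 0.022848 rad, θ = 23° → φ = -5.18°, λ = -156.42°.
Leg 2: from (-5.18°, -156.42°), δ = 1289.6/3440.065 = 0.374877 rad, θ = 240.6° → φ = -15.25°, λ = -175.72°.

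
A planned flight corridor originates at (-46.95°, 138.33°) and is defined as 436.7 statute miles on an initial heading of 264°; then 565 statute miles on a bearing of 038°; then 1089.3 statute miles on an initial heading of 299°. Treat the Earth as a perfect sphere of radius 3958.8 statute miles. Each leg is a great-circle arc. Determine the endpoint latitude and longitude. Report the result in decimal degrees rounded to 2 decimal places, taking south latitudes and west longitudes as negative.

Apply the spherical direct solution leg by leg, carrying full precision between legs.
Leg 1: from (-46.95°, 138.33°), δ = 436.7/3958.8 = 0.110311 rad, θ = 264° → φ = -47.24°, λ = 129.05°.
Leg 2: from (-47.24°, 129.05°), δ = 565/3958.8 = 0.142720 rad, θ = 38° → φ = -40.59°, λ = 135.67°.
Leg 3: from (-40.59°, 135.67°), δ = 1089.3/3958.8 = 0.275159 rad, θ = 299° → φ = -31.74°, λ = 119.45°.

latitude -31.74°, longitude 119.45°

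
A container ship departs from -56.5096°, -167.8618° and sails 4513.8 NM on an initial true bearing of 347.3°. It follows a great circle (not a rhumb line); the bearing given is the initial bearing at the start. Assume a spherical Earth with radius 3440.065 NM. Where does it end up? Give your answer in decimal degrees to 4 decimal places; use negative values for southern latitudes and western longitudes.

latitude 17.8822°, longitude 179.2340°

Angular distance δ = d/R = 4513.8 / 3440.065 = 1.312126 rad.
Start latitude φ₁ = -0.986279 rad; initial bearing θ = 6.061528 rad.
sin φ₂ = sin φ₁ cos δ + cos φ₁ sin δ cos θ = (-0.833978)(0.255795) + (0.551797)(0.966731)(0.975535) = 0.307061
φ₂ = asin(0.307061) = 0.312104 rad = 17.8822°.
Δλ = atan2( sin θ sin δ cos φ₁ , cos δ − sin φ₁ sin φ₂ ) = atan2(-0.117275, 0.511877) = -0.225220 rad = -12.9042°.
λ₂ = -167.8618° + -12.9042° = -180.7660°, normalized to (−180°, 180°] → 179.2340°.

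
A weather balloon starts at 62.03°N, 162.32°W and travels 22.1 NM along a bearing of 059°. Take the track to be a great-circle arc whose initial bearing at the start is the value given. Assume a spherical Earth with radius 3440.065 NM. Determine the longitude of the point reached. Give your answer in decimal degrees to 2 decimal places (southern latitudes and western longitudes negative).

δ = 22.1/3440.065 = 0.006424 rad (0.3681°).
With φ₁ = 62.03° = 1.082628 rad and θ = 59° = 1.029744 rad:
Applying the spherical law of cosines for sides, sin φ₂ = sin φ₁ cos δ + cos φ₁ sin δ cos θ = 0.884727, so φ₂ = 62.22°.
Δλ = atan2( sin θ sin δ cos φ₁ , cos δ − sin φ₁ sin φ₂ ) = atan2(0.002583, 0.218595) = 0.011814 rad = 0.68°.
λ₂ = -162.32° + 0.68° = -161.64°.

longitude -161.64°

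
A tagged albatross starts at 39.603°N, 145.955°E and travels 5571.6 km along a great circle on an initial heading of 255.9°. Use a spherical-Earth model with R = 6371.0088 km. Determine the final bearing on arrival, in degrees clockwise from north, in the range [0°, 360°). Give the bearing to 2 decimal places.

final bearing 230.80°

The arc subtends δ = 5571.6/6371.0088 = 0.874524 rad at the centre.
Converting: φ₁ = 0.691203 rad, θ = 4.466298 rad.
Destination latitude: φ₂ = arcsin( sin φ₁ cos δ + cos φ₁ sin δ cos θ ) = arcsin(0.264835) = 15.357°.
Δλ = atan2( sin θ sin δ cos φ₁ , cos δ − sin φ₁ sin φ₂ ) = atan2(-0.573332, 0.472540) = -0.881473 rad = -50.505°.
λ₂ = λ₁ + Δλ = 95.450°.
The forward bearing on arrival equals the back-azimuth from the destination plus 180°.
Back-azimuth from P₂ (15.36°, 95.45°) to P₁ (39.60°, 145.96°), with Δλ' = λ₁ − λ₂ = 50.50°: atan2( sin Δλ' cos φ₁ , cos φ₂ sin φ₁ − sin φ₂ cos φ₁ cos Δλ' ) = 50.80°.
Final bearing = (50.80° + 180°) mod 360° = 230.80°.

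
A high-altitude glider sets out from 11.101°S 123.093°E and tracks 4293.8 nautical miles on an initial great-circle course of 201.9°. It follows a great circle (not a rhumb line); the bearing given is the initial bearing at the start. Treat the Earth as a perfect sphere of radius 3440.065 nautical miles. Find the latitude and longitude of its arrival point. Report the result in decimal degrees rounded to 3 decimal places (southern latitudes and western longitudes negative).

δ = 4293.8/3440.065 = 1.248174 rad (71.5151°).
Converting: φ₁ = -0.193749 rad, θ = 3.523820 rad.
Applying the spherical law of cosines for sides, sin φ₂ = sin φ₁ cos δ + cos φ₁ sin δ cos θ = -0.924547, so φ₂ = -67.600°.
For the longitude increment, Δλ = atan2( sin θ sin δ cos φ₁, cos δ − sin φ₁ sin φ₂ ) = atan2(-0.347126, 0.139043) = -68.171°.
λ₂ = 123.093° + -68.171° = 54.922°.

latitude -67.600°, longitude 54.922°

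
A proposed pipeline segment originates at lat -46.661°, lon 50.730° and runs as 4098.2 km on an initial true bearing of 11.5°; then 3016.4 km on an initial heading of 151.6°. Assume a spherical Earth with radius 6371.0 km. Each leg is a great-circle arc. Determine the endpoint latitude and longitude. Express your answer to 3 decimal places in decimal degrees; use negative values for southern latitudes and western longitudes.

Apply the spherical direct solution leg by leg, carrying full precision between legs.
Leg 1: from (-46.661°, 50.730°), δ = 4098.2/6371 = 0.643259 rad, θ = 11.5° → φ = -10.286°, λ = 57.711°.
Leg 2: from (-10.286°, 57.711°), δ = 3016.4/6371 = 0.473458 rad, θ = 151.6° → φ = -33.612°, λ = 72.805°.

latitude -33.612°, longitude 72.805°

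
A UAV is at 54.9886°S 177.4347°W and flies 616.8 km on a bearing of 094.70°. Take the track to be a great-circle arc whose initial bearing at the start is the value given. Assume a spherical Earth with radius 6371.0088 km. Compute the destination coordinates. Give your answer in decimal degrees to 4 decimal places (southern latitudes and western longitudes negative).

latitude -55.0595°, longitude -167.7510°

The arc subtends δ = 616.8/6371.0088 = 0.096814 rad at the centre.
Start latitude φ₁ = -0.959732 rad; initial bearing θ = 1.652827 rad.
Applying the spherical law of cosines for sides, sin φ₂ = sin φ₁ cos δ + cos φ₁ sin δ cos θ = -0.819747, so φ₂ = -55.0595°.
For the longitude increment, Δλ = atan2( sin θ sin δ cos φ₁, cos δ − sin φ₁ sin φ₂ ) = atan2(0.055273, 0.323914) = 9.6837°.
λ₂ = -177.4347° + 9.6837° = -167.7510°.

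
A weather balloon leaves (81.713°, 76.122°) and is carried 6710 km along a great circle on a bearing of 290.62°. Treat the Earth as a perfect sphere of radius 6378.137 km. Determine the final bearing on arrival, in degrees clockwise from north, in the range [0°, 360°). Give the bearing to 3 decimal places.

final bearing 189.186°

Angular distance δ = d/R = 6710 / 6378.137 = 1.052031 rad.
With φ₁ = 81.713° = 1.426161 rad and θ = 290.62° = 5.072276 rad:
Destination latitude: φ₂ = arcsin( sin φ₁ cos δ + cos φ₁ sin δ cos θ ) = arcsin(0.534711) = 32.324°.
Then Δλ = atan2(-0.117150, -0.033320) = -1.847903 rad, from sin θ sin δ cos φ₁ over cos δ − sin φ₁ sin φ₂.
λ₂ = λ₁ + Δλ = -29.755°.
The forward bearing on arrival equals the back-azimuth from the destination plus 180°.
Back-azimuth from P₂ (32.324°, -29.755°) to P₁ (81.713°, 76.122°), with Δλ' = λ₁ − λ₂ = 105.877°: atan2( sin Δλ' cos φ₁ , cos φ₂ sin φ₁ − sin φ₂ cos φ₁ cos Δλ' ) = 9.186°.
Final bearing = (9.186° + 180°) mod 360° = 189.186°.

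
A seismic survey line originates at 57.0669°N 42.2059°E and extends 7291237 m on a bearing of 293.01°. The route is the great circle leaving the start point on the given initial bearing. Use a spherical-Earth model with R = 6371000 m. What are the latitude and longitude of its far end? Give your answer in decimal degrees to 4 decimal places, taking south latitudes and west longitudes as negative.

Angular distance δ = d/R = 7291237 / 6371000 = 1.144442 rad.
Converting: φ₁ = 0.996005 rad, θ = 5.113989 rad.
sin φ₂ = sin φ₁ cos δ + cos φ₁ sin δ cos θ = (0.839306)(0.413555) + (0.543659)(0.910479)(0.390892) = 0.540587
φ₂ = asin(0.540587) = 0.571134 rad = 32.7236°.
Δλ = atan2( sin θ sin δ cos φ₁ , cos δ − sin φ₁ sin φ₂ ) = atan2(-0.455608, -0.040163) = -1.658721 rad = -95.0377°.
Hence λ₂ = 42.2059° + -95.0377° = -52.8318°.

latitude 32.7236°, longitude -52.8318°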